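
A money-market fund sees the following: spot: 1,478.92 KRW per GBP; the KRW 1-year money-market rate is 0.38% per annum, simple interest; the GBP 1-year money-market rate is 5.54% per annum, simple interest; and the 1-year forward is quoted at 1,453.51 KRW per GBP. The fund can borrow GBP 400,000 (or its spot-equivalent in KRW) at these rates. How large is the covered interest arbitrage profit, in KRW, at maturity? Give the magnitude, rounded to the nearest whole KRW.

T = 1 year.
Route A — deposit GBP, sell forward: 400,000 × 1.055400 × 1453.51 = KRW 613,613,781.60.
Route B — convert at spot, deposit KRW: 400,000 × 1478.92 × 1.003800 = KRW 593,815,958.40.
The quoted forward overvalues GBP, so borrow KRW, buy GBP at spot, deposit the GBP at 5.54%, and sell the proceeds forward at 1,453.51.
The gap between the two covered legs is KRW 19,797,823.

KRW 19,797,823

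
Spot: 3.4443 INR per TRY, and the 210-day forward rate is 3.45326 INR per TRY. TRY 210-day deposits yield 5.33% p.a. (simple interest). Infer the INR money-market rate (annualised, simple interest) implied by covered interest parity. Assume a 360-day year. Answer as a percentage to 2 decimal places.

T = 210/360 years.
F/S = 3.45326/3.4443 = 1.0026014 = (growth of INR) / (growth of TRY).
TRY growth factor: 1 + 0.0533×210/360 = 1.0310917.
That pins the INR growth at 1.033774.
(1.033774 − 1)/T = 0.057898, i.e. 5.79%.

5.79%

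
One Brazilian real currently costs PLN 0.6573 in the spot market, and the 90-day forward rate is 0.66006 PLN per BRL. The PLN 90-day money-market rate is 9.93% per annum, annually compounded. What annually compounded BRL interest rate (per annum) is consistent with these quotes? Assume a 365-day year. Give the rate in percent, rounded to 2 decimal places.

8.08%

T = 90/365 years.
CIP gives F = S · g_PLN/g_BRL, so g_PLN/g_BRL = 0.66006/0.6573 = 1.0041990.
PLN growth factor: (1 + 0.0993)^(90/365) = 1.0236188.
Hence g_BRL = 1.0193386.
Annualise: 1.0193386^(365/90) − 1 = 0.080777 = 8.08%.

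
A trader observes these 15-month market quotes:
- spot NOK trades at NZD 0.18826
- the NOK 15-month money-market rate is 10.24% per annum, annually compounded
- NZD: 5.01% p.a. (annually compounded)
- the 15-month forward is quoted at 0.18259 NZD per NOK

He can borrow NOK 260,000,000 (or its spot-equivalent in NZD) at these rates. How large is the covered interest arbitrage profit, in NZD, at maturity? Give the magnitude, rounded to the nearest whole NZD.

NZD 1,593,964

T = 15/12 years.
Invest the NOK and cover forward: 260,000,000 × 1.1295982365 × 0.18259 = NZD 53,625,868.92.
Convert at spot and invest in NZD: 260,000,000 × 0.18826 × 1.0630123817 = NZD 52,031,904.85.
The quoted forward overvalues NOK, so borrow NZD, buy NOK at spot, deposit the NOK at 10.24%, and sell the proceeds forward at 0.18259.
Profit = 53,625,868.92 − 52,031,904.85 = NZD 1,593,964.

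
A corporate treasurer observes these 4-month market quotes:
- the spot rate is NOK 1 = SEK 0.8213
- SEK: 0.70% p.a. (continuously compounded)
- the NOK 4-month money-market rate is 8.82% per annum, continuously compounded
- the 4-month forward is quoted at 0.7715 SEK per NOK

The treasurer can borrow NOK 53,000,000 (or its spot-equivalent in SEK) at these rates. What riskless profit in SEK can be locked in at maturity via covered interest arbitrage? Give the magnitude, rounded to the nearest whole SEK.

T = 4/12 years.
Invest the NOK and cover forward: 53,000,000 × 1.0298364467 × 0.7715 = SEK 42,109,497.39.
Convert at spot and invest in SEK: 53,000,000 × 0.8213 × 1.0023360577 = SEK 43,630,586.02.
The quoted forward undervalues NOK, so borrow NOK, convert to SEK at spot, deposit the SEK at 0.70%, and buy NOK forward at 0.7715 to cover the loan.
Profit = 43,630,586.02 − 42,109,497.39 = SEK 1,521,089.

SEK 1,521,089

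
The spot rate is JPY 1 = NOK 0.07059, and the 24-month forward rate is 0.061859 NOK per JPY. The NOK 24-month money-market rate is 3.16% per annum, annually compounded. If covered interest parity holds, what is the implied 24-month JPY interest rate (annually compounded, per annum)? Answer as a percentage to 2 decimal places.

T = 2 years.
By CIP, F/S equals the NOK-to-JPY growth ratio: 0.061859/0.07059 = 0.8763139.
The NOK side grows by (1 + 0.0316)^2 = 1.0641986.
That pins the JPY growth at 1.2144034.
Annualise: 1.2144034^(1/2) − 1 = 0.102000 = 10.20%.

10.20%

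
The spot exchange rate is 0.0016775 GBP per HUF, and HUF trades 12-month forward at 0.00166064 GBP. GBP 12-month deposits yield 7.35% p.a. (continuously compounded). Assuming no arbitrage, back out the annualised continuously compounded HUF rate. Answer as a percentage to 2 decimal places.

8.36%

T = 1 year.
F/S = 0.00166064/0.0016775 = 0.9899493 = (growth of GBP) / (growth of HUF).
The GBP side grows by e^(0.0735×1) = 1.0762685.
So the HUF growth factor = 1.0871956.
r = ln(1.0871956)/1 = 0.083602 → 8.36%.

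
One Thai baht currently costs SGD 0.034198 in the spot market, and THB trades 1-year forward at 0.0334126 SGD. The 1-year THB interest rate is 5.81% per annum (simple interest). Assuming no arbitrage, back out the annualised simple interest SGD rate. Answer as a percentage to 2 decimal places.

3.38%

T = 1 year.
By CIP, F/S equals the SGD-to-THB growth ratio: 0.0334126/0.034198 = 0.9770337.
The THB side grows by 1 + 0.0581×1 = 1.058100.
Hence g_SGD = 1.0337994.
r = (1.0337994 − 1)/1 = 0.033799 → 3.38%.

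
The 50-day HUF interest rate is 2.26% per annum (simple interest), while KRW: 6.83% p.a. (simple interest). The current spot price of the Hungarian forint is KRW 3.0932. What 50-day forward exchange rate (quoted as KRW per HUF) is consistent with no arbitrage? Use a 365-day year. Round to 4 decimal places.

3.1125

T = 50/365 years.
KRW accumulates by 1 + 0.0683×50/365 = 1.0093562.
Growth of 1 HUF over T: 1 + 0.0226×50/365 = 1.0030959.
So F = 3.0932 × 1.0093562 / 1.0030959 = 3.112505 (KRW/HUF).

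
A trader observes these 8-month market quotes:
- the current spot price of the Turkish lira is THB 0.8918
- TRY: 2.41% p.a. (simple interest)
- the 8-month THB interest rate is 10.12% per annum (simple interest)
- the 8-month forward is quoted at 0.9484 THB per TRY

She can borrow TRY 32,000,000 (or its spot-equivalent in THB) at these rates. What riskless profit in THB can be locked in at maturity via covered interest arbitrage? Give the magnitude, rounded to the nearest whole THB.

THB 373,467

T = 8/12 years.
Invest the TRY and cover forward: 32,000,000 × 1.0160666667 × 0.9484 = THB 30,836,404.05.
Convert at spot and invest in THB: 32,000,000 × 0.8918 × 1.0674666667 = THB 30,462,936.75.
The quoted forward overvalues TRY, so borrow THB, buy TRY at spot, deposit the TRY at 2.41%, and sell the proceeds forward at 0.9484.
The gap between the two covered legs is THB 373,467.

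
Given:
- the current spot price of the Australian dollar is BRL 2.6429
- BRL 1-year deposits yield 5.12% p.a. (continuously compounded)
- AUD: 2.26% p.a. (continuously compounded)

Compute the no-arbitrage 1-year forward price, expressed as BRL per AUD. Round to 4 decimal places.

T = 1 year.
BRL accumulates by e^(0.0512×1) = 1.0525334.
Growth of 1 AUD over T: e^(0.0226×1) = 1.0228573.
CIP: F = S · (grow BRL)/(grow AUD) = 2.6429 × 1.0525334/1.0228573 = 2.719578 BRL per AUD.

2.7196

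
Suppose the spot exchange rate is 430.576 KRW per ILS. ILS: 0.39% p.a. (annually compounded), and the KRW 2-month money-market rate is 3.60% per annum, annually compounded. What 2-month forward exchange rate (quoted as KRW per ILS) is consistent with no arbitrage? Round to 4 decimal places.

T = 2/12 years.
KRW accumulates by (1 + 0.0360)^(2/12) = 1.005911931.
Growth of 1 ILS over T: (1 + 0.0039)^(2/12) = 1.000648946.
Forward (KRW per ILS) = 430.576 × 1.005911931 / 1.000648946 = 432.840645.

432.8406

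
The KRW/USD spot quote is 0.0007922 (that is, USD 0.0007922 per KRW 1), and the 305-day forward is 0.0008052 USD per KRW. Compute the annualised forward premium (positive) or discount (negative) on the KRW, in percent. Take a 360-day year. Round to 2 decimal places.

T = 305/360 years.
KRW trades forward at +1.64100% vs spot over the period.
×(1/T) gives 1.94% p.a.

+1.94%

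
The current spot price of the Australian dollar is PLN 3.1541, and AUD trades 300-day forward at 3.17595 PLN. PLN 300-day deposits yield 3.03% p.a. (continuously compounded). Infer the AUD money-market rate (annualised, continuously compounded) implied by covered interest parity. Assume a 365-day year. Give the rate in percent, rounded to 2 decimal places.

T = 300/365 years.
CIP gives F = S · g_PLN/g_AUD, so g_PLN/g_AUD = 3.17595/3.1541 = 1.0069275.
PLN growth factor: e^(0.0303×300/365) = 1.0252168.
Hence g_AUD = 1.0181635.
Take logs: ln 1.0181635 / (300/365) = 0.021901, so 2.19%.

2.19%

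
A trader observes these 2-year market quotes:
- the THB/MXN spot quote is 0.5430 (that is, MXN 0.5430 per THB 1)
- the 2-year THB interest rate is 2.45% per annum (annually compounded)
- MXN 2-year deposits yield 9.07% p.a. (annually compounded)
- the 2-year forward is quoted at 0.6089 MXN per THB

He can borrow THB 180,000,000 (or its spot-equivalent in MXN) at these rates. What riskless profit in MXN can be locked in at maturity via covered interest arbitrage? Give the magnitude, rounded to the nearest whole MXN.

MXN 1,235,807

T = 2 years.
Keep in THB, deliver into the forward: 180,000,000·1.04960025·0.6089 = MXN 115,038,286.60.
Swap to MXN now, deposit: 180,000,000·0.5430·1.18962649 = MXN 116,274,093.13.
The quoted forward undervalues THB, so borrow THB, convert to MXN at spot, deposit the MXN at 9.07%, and buy THB forward at 0.6089 to cover the loan.
Profit = 116,274,093.13 − 115,038,286.60 = MXN 1,235,807.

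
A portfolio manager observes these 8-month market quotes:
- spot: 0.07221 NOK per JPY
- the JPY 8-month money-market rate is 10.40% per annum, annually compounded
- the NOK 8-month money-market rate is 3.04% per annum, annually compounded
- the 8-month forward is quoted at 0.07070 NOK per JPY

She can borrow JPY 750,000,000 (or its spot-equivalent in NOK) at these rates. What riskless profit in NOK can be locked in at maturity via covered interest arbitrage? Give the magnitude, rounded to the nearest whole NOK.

NOK 1,390,849

T = 8/12 years.
Keep in JPY, deliver into the forward: 750,000,000·1.0681839518·0.07070 = NOK 56,640,454.04.
Swap to NOK now, deposit: 750,000,000·0.07221·1.0201653455 = NOK 55,249,604.70.
The quoted forward overvalues JPY, so borrow NOK, buy JPY at spot, deposit the JPY at 10.40%, and sell the proceeds forward at 0.07070.
Arbitrage profit = |56,640,454.04 − 55,249,604.70| = NOK 1,390,849.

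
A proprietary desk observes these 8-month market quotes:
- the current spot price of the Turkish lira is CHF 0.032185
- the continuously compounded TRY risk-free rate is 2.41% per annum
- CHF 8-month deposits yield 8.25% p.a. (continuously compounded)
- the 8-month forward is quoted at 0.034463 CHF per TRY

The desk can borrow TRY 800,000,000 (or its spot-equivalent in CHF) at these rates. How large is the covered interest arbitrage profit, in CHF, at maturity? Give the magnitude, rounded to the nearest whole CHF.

CHF 813,134

T = 8/12 years.
Invest the TRY and cover forward: 800,000,000 × 1.0161964296 × 0.034463 = CHF 28,016,942.04.
Convert at spot and invest in CHF: 800,000,000 × 0.032185 × 1.0565406147 = CHF 27,203,807.75.
The quoted forward overvalues TRY, so borrow CHF, buy TRY at spot, deposit the TRY at 2.41%, and sell the proceeds forward at 0.034463.
The gap between the two covered legs is CHF 813,134.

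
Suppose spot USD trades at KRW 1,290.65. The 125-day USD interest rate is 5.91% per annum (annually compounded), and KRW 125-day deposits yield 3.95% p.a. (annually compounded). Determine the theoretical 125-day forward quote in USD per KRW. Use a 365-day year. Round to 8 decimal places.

0.00077978

T = 125/365 years.
Growth of 1 KRW over T: (1 + 0.0395)^(125/365) = 1.0133555.
USD growth factor: (1 + 0.0591)^(125/365) = 1.0198588.
CIP: F = S · (grow KRW)/(grow USD) = 1290.65 × 1.0133555/1.0198588 = 1282.420 KRW per USD.
Invert for USD per KRW: 1 / 1282.420 = 0.00077978.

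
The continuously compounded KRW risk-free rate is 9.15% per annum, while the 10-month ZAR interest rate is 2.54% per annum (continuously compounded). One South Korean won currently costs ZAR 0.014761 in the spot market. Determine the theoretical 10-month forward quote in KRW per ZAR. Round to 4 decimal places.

71.5825

T = 10/12 years.
ZAR accumulates by e^(0.0254×10/12) = 1.02139227.
Growth of 1 KRW over T: e^(0.0915×10/12) = 1.07923235.
Forward (ZAR per KRW) = 0.014761 × 1.02139227 / 1.07923235 = 0.013969903.
Quoted the other way: 1/0.013969903 = 71.5825 KRW per ZAR.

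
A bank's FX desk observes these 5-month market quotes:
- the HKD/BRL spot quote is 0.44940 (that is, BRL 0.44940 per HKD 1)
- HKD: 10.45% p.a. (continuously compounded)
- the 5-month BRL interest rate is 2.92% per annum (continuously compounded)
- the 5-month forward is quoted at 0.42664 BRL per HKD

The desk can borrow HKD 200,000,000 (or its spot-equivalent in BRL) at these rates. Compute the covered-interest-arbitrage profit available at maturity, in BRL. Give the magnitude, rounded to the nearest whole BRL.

T = 5/12 years.
Route A — deposit HKD, sell forward: 200,000,000 × 1.0445035144 × 0.42664 = BRL 89,125,395.88.
Route B — convert at spot, deposit BRL: 200,000,000 × 0.44940 × 1.0122409816 = BRL 90,980,219.43.
The quoted forward undervalues HKD, so borrow HKD, convert to BRL at spot, deposit the BRL at 2.92%, and buy HKD forward at 0.42664 to cover the loan.
Arbitrage profit = |89,125,395.88 − 90,980,219.43| = BRL 1,854,824.

BRL 1,854,824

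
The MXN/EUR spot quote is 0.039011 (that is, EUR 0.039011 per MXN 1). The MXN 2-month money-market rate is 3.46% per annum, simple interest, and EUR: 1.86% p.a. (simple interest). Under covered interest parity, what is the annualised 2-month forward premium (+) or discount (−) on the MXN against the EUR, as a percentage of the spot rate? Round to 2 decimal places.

-1.59%

T = 2/12 years.
F = S · g_EUR/g_MXN = 0.039011 × 1.003100/1.0057667 = 0.038907566.
(F − S)/S ÷ T = (0.038907566 − 0.039011)/0.039011/(2/12) = -0.015908 → -1.59%.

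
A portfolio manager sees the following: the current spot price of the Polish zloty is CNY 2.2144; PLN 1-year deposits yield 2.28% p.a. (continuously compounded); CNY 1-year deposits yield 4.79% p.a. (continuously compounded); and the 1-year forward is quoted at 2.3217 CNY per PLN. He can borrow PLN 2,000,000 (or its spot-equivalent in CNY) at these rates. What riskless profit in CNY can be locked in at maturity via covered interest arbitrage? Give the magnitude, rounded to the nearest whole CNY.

T = 1 year.
Keep in PLN, deliver into the forward: 2,000,000·1.023061907·2.3217 = CNY 4,750,485.66.
Swap to CNY now, deposit: 2,000,000·2.2144·1.049065744 = CNY 4,646,102.37.
The quoted forward overvalues PLN, so borrow CNY, buy PLN at spot, deposit the PLN at 2.28%, and sell the proceeds forward at 2.3217.
The gap between the two covered legs is CNY 104,383.

CNY 104,383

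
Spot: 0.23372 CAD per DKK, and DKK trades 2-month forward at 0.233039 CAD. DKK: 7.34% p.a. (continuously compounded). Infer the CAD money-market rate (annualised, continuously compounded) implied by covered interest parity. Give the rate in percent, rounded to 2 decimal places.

5.59%

T = 2/12 years.
CIP gives F = S · g_CAD/g_DKK, so g_CAD/g_DKK = 0.233039/0.23372 = 0.9970863.
The DKK side grows by e^(0.0734×2/12) = 1.0123085.
Hence g_CAD = 1.0093589.
r = ln(1.0093589)/(2/12) = 0.055892 → 5.59%.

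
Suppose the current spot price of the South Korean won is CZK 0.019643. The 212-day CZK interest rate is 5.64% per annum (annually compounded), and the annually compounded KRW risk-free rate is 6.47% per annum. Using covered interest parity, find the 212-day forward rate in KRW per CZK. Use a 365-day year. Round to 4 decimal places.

T = 212/365 years.
Growth of 1 CZK over T: (1 + 0.0564)^(212/365) = 1.03238112.
KRW growth factor: (1 + 0.0647)^(212/365) = 1.0370846.
CIP: F = S · (grow CZK)/(grow KRW) = 0.019643 × 1.03238112/1.0370846 = 0.019553913 CZK per KRW.
Quoted the other way: 1/0.019553913 = 51.1407 KRW per CZK.

51.1407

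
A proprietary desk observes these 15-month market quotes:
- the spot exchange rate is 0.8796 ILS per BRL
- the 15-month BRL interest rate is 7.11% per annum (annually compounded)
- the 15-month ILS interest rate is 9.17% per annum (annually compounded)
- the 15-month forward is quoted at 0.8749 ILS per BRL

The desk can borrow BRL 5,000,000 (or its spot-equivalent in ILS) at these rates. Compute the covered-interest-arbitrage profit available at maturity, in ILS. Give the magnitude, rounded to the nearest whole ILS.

ILS 141,092

T = 15/12 years.
Invest the BRL and cover forward: 5,000,000 × 1.089651257 × 0.8749 = ILS 4,766,679.42.
Convert at spot and invest in ILS: 5,000,000 × 0.8796 × 1.115909919 = ILS 4,907,771.82.
The quoted forward undervalues BRL, so borrow BRL, convert to ILS at spot, deposit the ILS at 9.17%, and buy BRL forward at 0.8749 to cover the loan.
Profit = 4,907,771.82 − 4,766,679.42 = ILS 141,092.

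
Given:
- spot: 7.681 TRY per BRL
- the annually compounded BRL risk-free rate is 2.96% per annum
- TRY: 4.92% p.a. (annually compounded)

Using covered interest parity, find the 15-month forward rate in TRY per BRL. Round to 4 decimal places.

7.8642

T = 15/12 years.
TRY accumulates by (1 + 0.0492)^(15/12) = 1.0618737.
BRL accumulates by (1 + 0.0296)^(15/12) = 1.0371359.
CIP: F = S · (grow TRY)/(grow BRL) = 7.681 × 1.0618737/1.0371359 = 7.864207 TRY per BRL.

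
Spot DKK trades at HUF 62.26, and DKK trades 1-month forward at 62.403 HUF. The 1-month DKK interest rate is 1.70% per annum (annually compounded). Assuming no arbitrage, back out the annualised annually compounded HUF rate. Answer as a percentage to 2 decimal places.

4.54%

T = 1/12 years.
CIP gives F = S · g_HUF/g_DKK, so g_HUF/g_DKK = 62.403/62.26 = 1.0022968.
The DKK side grows by (1 + 0.0170)^(1/12) = 1.0014057.
Hence g_HUF = 1.0037057.
Annualise: 1.0037057^(12/1) − 1 = 0.045386 = 4.54%.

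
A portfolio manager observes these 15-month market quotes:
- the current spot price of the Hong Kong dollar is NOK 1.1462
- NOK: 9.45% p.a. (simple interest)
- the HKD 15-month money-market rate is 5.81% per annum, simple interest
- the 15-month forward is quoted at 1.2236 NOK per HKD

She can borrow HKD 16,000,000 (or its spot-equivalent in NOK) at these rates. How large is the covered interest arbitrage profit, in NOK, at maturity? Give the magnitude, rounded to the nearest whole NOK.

NOK 493,905

T = 15/12 years.
Invest the HKD and cover forward: 16,000,000 × 1.072625 × 1.2236 = NOK 20,999,423.20.
Convert at spot and invest in NOK: 16,000,000 × 1.1462 × 1.118125 = NOK 20,505,518.00.
The quoted forward overvalues HKD, so borrow NOK, buy HKD at spot, deposit the HKD at 5.81%, and sell the proceeds forward at 1.2236.
Arbitrage profit = |20,999,423.20 − 20,505,518.00| = NOK 493,905.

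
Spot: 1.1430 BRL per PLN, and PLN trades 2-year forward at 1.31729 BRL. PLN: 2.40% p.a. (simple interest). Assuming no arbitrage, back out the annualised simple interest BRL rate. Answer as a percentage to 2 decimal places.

T = 2 years.
By CIP, F/S equals the BRL-to-PLN growth ratio: 1.31729/1.143 = 1.1524847.
PLN growth factor: 1 + 0.0240×2 = 1.048000.
That pins the BRL growth at 1.207804.
r = (1.207804 − 1)/2 = 0.103902 → 10.39%.

10.39%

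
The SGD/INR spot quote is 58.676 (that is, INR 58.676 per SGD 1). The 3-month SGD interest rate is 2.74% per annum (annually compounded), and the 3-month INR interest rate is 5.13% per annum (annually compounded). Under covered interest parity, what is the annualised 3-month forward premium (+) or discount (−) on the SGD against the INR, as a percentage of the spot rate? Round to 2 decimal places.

+2.31%

T = 3/12 years.
F = S · g_INR/g_SGD = 58.676 × 1.0125854/1.0067807 = 59.014303.
(F − S)/S ÷ T = (59.014303 − 58.676)/58.676/(3/12) = 0.023062 → 2.31%.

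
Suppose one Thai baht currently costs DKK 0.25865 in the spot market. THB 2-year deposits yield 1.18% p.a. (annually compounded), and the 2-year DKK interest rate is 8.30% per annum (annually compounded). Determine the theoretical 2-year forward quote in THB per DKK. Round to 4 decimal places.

T = 2 years.
Growth of 1 DKK over T: (1 + 0.0830)^2 = 1.172889.
Growth of 1 THB over T: (1 + 0.0118)^2 = 1.0237392.
CIP: F = S · (grow DKK)/(grow THB) = 0.25865 × 1.172889/1.0237392 = 0.2963330 DKK per THB.
Quoted the other way: 1/0.2963330 = 3.3746 THB per DKK.

3.3746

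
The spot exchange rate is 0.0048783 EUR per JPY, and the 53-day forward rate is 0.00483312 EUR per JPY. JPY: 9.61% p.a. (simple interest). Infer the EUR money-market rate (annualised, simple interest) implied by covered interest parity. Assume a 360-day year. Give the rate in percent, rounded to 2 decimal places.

3.23%

T = 53/360 years.
By CIP, F/S equals the EUR-to-JPY growth ratio: 0.00483312/0.0048783 = 0.9907386.
JPY growth factor: 1 + 0.0961×53/360 = 1.0141481.
Hence g_EUR = 1.0047557.
(1.0047557 − 1)/T = 0.032303, i.e. 3.23%.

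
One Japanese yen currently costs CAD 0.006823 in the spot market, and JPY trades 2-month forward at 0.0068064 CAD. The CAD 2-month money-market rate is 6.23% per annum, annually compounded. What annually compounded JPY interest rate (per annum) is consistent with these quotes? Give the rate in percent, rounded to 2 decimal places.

7.79%

T = 2/12 years.
By CIP, F/S equals the CAD-to-JPY growth ratio: 0.0068064/0.006823 = 0.9975671.
CAD growth factor: (1 + 0.0623)^(2/12) = 1.0101236.
Hence g_JPY = 1.0125871.
r = 1.0125871^(12/2) − 1 = 0.077939 → 7.79%.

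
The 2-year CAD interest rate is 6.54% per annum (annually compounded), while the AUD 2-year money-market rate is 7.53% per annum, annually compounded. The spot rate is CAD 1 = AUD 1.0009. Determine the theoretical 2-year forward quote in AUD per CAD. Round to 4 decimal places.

1.0196

T = 2 years.
AUD accumulates by (1 + 0.0753)^2 = 1.1562701.
Growth of 1 CAD over T: (1 + 0.0654)^2 = 1.1350772.
Forward (AUD per CAD) = 1.0009 × 1.1562701 / 1.1350772 = 1.019588.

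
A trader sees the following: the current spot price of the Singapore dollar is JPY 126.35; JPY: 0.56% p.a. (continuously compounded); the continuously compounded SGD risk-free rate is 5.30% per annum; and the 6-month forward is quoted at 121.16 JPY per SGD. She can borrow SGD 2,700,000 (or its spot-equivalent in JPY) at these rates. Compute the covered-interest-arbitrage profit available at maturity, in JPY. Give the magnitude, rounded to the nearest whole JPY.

T = 6/12 years.
Keep in SGD, deliver into the forward: 2,700,000·1.02685424726·121.16 = JPY 335,916,883.61.
Swap to JPY now, deposit: 2,700,000·126.35·1.00280392366 = JPY 342,101,544.54.
The quoted forward undervalues SGD, so borrow SGD, convert to JPY at spot, deposit the JPY at 0.56%, and buy SGD forward at 121.16 to cover the loan.
Arbitrage profit = |335,916,883.61 − 342,101,544.54| = JPY 6,184,661.

JPY 6,184,661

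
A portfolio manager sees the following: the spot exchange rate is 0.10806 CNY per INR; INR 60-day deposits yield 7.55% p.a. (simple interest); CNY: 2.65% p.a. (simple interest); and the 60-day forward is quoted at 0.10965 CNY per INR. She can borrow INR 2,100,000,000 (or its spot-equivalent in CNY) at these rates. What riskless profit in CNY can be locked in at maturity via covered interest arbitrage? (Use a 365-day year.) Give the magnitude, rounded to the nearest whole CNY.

T = 60/365 years.
Route A — deposit INR, sell forward: 2,100,000,000 × 1.0124109589 × 0.10965 = CNY 233,122,809.45.
Route B — convert at spot, deposit CNY: 2,100,000,000 × 0.10806 × 1.00435616438 = CNY 227,914,526.96.
The quoted forward overvalues INR, so borrow CNY, buy INR at spot, deposit the INR at 7.55%, and sell the proceeds forward at 0.10965.
Arbitrage profit = |233,122,809.45 − 227,914,526.96| = CNY 5,208,282.

CNY 5,208,282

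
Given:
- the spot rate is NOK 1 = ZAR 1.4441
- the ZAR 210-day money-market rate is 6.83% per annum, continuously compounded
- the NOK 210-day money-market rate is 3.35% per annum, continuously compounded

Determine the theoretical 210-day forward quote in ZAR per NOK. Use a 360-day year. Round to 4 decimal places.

1.4737

T = 210/360 years.
ZAR accumulates by e^(0.0683×210/360) = 1.040646.
NOK growth factor: e^(0.0335×210/360) = 1.0197339.
So F = 1.4441 × 1.040646 / 1.0197339 = 1.473715 (ZAR/NOK).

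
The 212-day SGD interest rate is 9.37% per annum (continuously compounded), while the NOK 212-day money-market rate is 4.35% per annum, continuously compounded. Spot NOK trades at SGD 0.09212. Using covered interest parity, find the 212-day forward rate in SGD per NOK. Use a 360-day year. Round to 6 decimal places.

T = 212/360 years.
Growth of 1 SGD over T: e^(0.0937×212/360) = 1.0567296.
Growth of 1 NOK over T: e^(0.0435×212/360) = 1.0259476.
Forward (SGD per NOK) = 0.09212 × 1.0567296 / 1.0259476 = 0.09488392.

0.094884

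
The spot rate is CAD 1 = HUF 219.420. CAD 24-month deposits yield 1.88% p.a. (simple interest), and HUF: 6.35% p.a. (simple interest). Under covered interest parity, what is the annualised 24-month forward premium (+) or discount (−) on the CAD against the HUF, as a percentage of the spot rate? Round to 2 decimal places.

+4.31%

T = 2 years.
CIP forward (HUF per CAD) = 219.42 × 1.127000/1.037600 = 238.325308.
Annualised premium = (F − S)/S × (1/T) = (238.325308 − 219.42)/219.42 ÷ 2 = 4.31%.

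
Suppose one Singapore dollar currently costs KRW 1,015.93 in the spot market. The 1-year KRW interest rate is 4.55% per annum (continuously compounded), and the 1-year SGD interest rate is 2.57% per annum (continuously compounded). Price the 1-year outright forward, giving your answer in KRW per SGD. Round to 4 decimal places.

T = 1 year.
KRW growth factor: e^(0.0455×1) = 1.0465510046.
SGD accumulates by e^(0.0257×1) = 1.0260330924.
CIP: F = S · (grow KRW)/(grow SGD) = 1015.93 × 1.0465510046/1.0260330924 = 1036.245877 KRW per SGD.

1036.2459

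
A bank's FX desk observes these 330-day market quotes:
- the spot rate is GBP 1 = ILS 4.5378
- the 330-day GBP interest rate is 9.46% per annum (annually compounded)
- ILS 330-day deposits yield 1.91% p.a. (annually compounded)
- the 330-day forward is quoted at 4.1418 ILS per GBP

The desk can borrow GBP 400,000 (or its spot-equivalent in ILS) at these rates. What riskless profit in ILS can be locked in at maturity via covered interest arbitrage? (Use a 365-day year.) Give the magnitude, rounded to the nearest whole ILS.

ILS 48,640

T = 330/365 years.
Route A — deposit GBP, sell forward: 400,000 × 1.085153619 × 4.1418 = ILS 1,797,795.70.
Route B — convert at spot, deposit ILS: 400,000 × 4.5378 × 1.017252789 = ILS 1,846,435.88.
The quoted forward undervalues GBP, so borrow GBP, convert to ILS at spot, deposit the ILS at 1.91%, and buy GBP forward at 4.1418 to cover the loan.
The gap between the two covered legs is ILS 48,640.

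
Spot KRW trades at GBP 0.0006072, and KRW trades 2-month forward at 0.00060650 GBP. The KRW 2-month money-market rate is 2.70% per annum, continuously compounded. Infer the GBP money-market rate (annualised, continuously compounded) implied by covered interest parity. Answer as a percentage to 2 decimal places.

T = 2/12 years.
By CIP, F/S equals the GBP-to-KRW growth ratio: 0.0006065/0.0006072 = 0.9988472.
The KRW side grows by e^(0.0270×2/12) = 1.0045101.
So the GBP growth factor = 1.0033521.
Take logs: ln 1.0033521 / (2/12) = 0.020079, so 2.01%.

2.01%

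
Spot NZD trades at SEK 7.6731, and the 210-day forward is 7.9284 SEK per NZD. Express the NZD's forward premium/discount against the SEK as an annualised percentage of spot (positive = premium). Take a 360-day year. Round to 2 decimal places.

+5.70%

T = 210/360 years.
NZD trades forward at +3.32721% vs spot over the period.
Per annum: 0.0332721 / (210/360) = 0.057038 = 5.70%.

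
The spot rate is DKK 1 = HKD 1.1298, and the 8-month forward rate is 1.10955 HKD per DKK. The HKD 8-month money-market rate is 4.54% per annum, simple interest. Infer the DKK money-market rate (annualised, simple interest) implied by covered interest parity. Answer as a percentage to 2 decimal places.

7.36%

T = 8/12 years.
F/S = 1.10955/1.1298 = 0.9820765 = (growth of HKD) / (growth of DKK).
HKD growth factor: 1 + 0.0454×8/12 = 1.0302667.
So the DKK growth factor = 1.0490697.
r = (1.0490697 − 1)/(8/12) = 0.073605 → 7.36%.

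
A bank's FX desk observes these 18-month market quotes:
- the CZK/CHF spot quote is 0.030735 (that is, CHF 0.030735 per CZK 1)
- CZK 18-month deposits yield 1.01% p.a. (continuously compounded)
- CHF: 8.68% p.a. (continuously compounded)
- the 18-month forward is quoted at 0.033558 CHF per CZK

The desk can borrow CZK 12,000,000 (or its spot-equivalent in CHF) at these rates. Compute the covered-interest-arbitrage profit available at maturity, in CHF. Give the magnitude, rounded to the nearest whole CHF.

T = 18/12 years.
Keep in CZK, deliver into the forward: 12,000,000·1.01526534·0.033558 = CHF 408,843.29.
Swap to CHF now, deposit: 12,000,000·0.030735·1.13905617 = CHF 420,106.70.
The quoted forward undervalues CZK, so borrow CZK, convert to CHF at spot, deposit the CHF at 8.68%, and buy CZK forward at 0.033558 to cover the loan.
Profit = 420,106.70 − 408,843.29 = CHF 11,263.

CHF 11,263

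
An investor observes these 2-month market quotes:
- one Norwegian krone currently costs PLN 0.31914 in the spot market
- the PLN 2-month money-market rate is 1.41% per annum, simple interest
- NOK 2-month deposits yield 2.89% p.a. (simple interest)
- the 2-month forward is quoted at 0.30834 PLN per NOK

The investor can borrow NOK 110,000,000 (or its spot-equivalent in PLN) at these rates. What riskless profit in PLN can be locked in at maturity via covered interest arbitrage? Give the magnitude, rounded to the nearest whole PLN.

PLN 1,107,129

T = 2/12 years.
Route A — deposit NOK, sell forward: 110,000,000 × 1.0048166667 × 0.30834 = PLN 34,080,768.81.
Route B — convert at spot, deposit PLN: 110,000,000 × 0.31914 × 1.002350 = PLN 35,187,897.69.
The quoted forward undervalues NOK, so borrow NOK, convert to PLN at spot, deposit the PLN at 1.41%, and buy NOK forward at 0.30834 to cover the loan.
Profit = 35,187,897.69 − 34,080,768.81 = PLN 1,107,129.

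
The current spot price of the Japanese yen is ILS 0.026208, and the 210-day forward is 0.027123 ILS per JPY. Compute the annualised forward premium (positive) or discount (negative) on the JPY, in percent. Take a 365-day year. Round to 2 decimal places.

T = 210/365 years.
JPY trades forward at +3.49130% vs spot over the period.
×(1/T) gives 6.07% p.a.

+6.07%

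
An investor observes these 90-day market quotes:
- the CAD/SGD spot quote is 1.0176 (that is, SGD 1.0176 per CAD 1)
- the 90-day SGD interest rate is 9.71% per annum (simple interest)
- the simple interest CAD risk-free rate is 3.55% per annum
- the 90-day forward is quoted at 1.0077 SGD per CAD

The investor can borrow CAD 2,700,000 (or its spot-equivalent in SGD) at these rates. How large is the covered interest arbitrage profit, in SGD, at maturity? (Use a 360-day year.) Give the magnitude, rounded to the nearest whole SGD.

T = 90/360 years.
Route A — deposit CAD, sell forward: 2,700,000 × 1.008875 × 1.0077 = SGD 2,744,937.01.
Route B — convert at spot, deposit SGD: 2,700,000 × 1.0176 × 1.024275 = SGD 2,814,216.05.
The quoted forward undervalues CAD, so borrow CAD, convert to SGD at spot, deposit the SGD at 9.71%, and buy CAD forward at 1.0077 to cover the loan.
Arbitrage profit = |2,744,937.01 − 2,814,216.05| = SGD 69,279.

SGD 69,279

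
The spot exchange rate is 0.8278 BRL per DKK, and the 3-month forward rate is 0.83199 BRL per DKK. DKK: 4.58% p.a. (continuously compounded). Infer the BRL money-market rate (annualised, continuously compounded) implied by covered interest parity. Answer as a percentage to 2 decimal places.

T = 3/12 years.
CIP gives F = S · g_BRL/g_DKK, so g_BRL/g_DKK = 0.83199/0.8278 = 1.0050616.
DKK growth factor: e^(0.0458×3/12) = 1.0115158.
That pins the BRL growth at 1.0166357.
r = ln(1.0166357)/(3/12) = 0.065995 → 6.60%.

6.60%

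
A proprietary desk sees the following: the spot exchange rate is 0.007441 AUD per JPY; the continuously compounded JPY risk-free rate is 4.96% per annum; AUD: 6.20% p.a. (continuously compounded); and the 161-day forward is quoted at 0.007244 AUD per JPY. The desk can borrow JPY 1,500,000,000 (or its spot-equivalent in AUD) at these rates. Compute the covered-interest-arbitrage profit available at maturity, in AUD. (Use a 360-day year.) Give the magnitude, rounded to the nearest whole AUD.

AUD 365,589

T = 161/360 years.
Route A — deposit JPY, sell forward: 1,500,000,000 × 1.022430077 × 0.007244 = AUD 11,109,725.22.
Route B — convert at spot, deposit AUD: 1,500,000,000 × 0.007441 × 1.0281157704 = AUD 11,475,314.17.
The quoted forward undervalues JPY, so borrow JPY, convert to AUD at spot, deposit the AUD at 6.20%, and buy JPY forward at 0.007244 to cover the loan.
Arbitrage profit = |11,109,725.22 − 11,475,314.17| = AUD 365,589.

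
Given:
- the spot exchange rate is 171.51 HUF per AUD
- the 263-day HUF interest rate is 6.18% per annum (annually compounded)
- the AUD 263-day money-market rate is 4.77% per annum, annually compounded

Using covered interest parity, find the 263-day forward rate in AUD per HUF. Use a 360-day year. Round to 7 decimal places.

0.0057739

T = 263/360 years.
Growth of 1 HUF over T: (1 + 0.0618)^(263/360) = 1.0447819.
AUD accumulates by (1 + 0.0477)^(263/360) = 1.034628.
So F = 171.51 × 1.0447819 / 1.034628 = 173.1932 (HUF/AUD).
Invert for AUD per HUF: 1 / 173.1932 = 0.0057739.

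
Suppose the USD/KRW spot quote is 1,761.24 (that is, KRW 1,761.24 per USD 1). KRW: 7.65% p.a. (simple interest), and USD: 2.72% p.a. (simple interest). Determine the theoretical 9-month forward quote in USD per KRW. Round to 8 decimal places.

0.00054793

T = 9/12 years.
KRW accumulates by 1 + 0.0765×9/12 = 1.057375.
Growth of 1 USD over T: 1 + 0.0272×9/12 = 1.020400.
CIP: F = S · (grow KRW)/(grow USD) = 1761.24 × 1.057375/1.020400 = 1825.060 KRW per USD.
Invert for USD per KRW: 1 / 1825.060 = 0.00054793.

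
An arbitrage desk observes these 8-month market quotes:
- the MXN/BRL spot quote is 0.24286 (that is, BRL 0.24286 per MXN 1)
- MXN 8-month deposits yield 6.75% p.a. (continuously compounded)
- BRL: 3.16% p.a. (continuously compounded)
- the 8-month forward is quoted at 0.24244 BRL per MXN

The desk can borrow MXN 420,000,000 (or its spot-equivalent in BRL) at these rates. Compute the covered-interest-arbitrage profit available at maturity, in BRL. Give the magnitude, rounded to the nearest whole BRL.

BRL 2,338,758

T = 8/12 years.
Invest the MXN and cover forward: 420,000,000 × 1.04602785991 × 0.24244 = BRL 106,511,577.63.
Convert at spot and invest in BRL: 420,000,000 × 0.24286 × 1.02129013538 = BRL 104,172,819.36.
The quoted forward overvalues MXN, so borrow BRL, buy MXN at spot, deposit the MXN at 6.75%, and sell the proceeds forward at 0.24244.
The gap between the two covered legs is BRL 2,338,758.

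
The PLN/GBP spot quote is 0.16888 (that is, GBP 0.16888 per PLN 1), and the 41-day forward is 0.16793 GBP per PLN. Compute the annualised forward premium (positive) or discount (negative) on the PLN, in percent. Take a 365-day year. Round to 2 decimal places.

T = 41/365 years.
(F − S)/S = (0.16793 − 0.16888)/0.16888 = -0.0056253.
×(1/T) gives -5.01% p.a.

-5.01%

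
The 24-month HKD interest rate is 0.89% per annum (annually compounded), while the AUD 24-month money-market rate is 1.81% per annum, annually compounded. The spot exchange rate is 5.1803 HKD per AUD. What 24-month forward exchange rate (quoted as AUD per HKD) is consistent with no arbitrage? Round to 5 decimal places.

T = 2 years.
HKD accumulates by (1 + 0.0089)^2 = 1.0178792.
AUD growth factor: (1 + 0.0181)^2 = 1.0365276.
So F = 5.1803 × 1.0178792 / 1.0365276 = 5.087100 (HKD/AUD).
Quoted the other way: 1/5.087100 = 0.19658 AUD per HKD.

0.19658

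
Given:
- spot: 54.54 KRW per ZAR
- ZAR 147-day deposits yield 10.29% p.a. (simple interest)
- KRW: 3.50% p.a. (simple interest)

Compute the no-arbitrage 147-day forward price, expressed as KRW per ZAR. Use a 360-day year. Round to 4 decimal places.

T = 147/360 years.
KRW accumulates by 1 + 0.0350×147/360 = 1.01429167.
Growth of 1 ZAR over T: 1 + 0.1029×147/360 = 1.0420175.
Forward (KRW per ZAR) = 54.54 × 1.01429167 / 1.0420175 = 53.088809.

53.0888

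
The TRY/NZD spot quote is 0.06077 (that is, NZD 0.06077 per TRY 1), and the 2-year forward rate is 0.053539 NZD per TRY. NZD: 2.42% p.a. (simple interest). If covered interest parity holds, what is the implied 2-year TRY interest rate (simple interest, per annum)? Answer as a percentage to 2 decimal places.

T = 2 years.
By CIP, F/S equals the NZD-to-TRY growth ratio: 0.053539/0.06077 = 0.8810104.
NZD growth factor: 1 + 0.0242×2 = 1.048400.
Hence g_TRY = 1.1899973.
r = (1.1899973 − 1)/2 = 0.094999 → 9.50%.

9.50%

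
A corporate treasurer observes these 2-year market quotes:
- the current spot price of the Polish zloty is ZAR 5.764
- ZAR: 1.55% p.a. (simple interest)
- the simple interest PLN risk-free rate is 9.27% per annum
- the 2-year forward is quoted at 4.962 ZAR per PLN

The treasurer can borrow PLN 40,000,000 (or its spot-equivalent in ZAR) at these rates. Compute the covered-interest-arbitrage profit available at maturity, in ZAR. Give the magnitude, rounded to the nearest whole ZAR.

T = 2 years.
Route A — deposit PLN, sell forward: 40,000,000 × 1.185400 × 4.962 = ZAR 235,278,192.00.
Route B — convert at spot, deposit ZAR: 40,000,000 × 5.764 × 1.031000 = ZAR 237,707,360.00.
The quoted forward undervalues PLN, so borrow PLN, convert to ZAR at spot, deposit the ZAR at 1.55%, and buy PLN forward at 4.962 to cover the loan.
Arbitrage profit = |235,278,192.00 − 237,707,360.00| = ZAR 2,429,168.

ZAR 2,429,168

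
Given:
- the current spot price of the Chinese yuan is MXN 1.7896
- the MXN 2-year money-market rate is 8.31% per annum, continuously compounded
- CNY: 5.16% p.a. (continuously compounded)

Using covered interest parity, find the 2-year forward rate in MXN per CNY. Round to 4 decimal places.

1.9060

T = 2 years.
MXN accumulates by e^(0.0831×2) = 1.1808092.
Growth of 1 CNY over T: e^(0.0516×2) = 1.1087131.
Forward (MXN per CNY) = 1.7896 × 1.1808092 / 1.1087131 = 1.905972.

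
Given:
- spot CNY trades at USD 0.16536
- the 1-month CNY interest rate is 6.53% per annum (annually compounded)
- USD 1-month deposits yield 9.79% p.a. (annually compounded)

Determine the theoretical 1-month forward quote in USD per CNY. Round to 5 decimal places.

T = 1/12 years.
USD growth factor: (1 + 0.0979)^(1/12) = 1.0078136.
CNY growth factor: (1 + 0.0653)^(1/12) = 1.0052853.
Forward (USD per CNY) = 0.16536 × 1.0078136 / 1.0052853 = 0.1657759.

0.16578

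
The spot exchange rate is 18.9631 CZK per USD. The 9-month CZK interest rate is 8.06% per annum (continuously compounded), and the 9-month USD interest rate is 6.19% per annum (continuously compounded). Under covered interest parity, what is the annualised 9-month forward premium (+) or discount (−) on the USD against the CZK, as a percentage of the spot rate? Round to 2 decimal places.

+1.88%

T = 9/12 years.
CIP forward (CZK per USD) = 18.9631 × 1.0623145/1.0475195 = 19.2309318.
Annualised premium = (F − S)/S × (1/T) = (19.2309318 − 18.9631)/18.9631 ÷ (9/12) = 1.88%.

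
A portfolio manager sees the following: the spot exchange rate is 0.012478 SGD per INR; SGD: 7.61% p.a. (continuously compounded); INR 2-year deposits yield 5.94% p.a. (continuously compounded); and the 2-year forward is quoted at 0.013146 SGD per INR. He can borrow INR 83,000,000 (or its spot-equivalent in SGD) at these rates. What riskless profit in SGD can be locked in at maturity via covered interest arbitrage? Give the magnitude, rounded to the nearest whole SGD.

T = 2 years.
Route A — deposit INR, sell forward: 83,000,000 × 1.126144667 × 0.013146 = SGD 1,228,756.72.
Route B — convert at spot, deposit SGD: 83,000,000 × 0.012478 × 1.164393092 = SGD 1,205,931.65.
The quoted forward overvalues INR, so borrow SGD, buy INR at spot, deposit the INR at 5.94%, and sell the proceeds forward at 0.013146.
Arbitrage profit = |1,228,756.72 − 1,205,931.65| = SGD 22,825.

SGD 22,825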